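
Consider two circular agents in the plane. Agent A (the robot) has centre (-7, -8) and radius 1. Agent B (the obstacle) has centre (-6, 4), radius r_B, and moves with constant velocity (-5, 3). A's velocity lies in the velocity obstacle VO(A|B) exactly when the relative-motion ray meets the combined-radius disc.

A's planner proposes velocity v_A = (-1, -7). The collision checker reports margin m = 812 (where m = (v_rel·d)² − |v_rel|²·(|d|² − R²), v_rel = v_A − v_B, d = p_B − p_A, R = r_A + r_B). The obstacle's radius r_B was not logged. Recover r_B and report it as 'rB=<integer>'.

m = 812
d = (1, 12);  v_rel = (4, -10),  |v_rel|² = 116
v_rel×d = (4)·(12) − (-10)·(1) = 58
since m = R²·116 − 58²:  R² = (3364 + 812) / 116 = 36
R = √36 = 6  ⇒  r_B = 6 − 1 = 5

rB=5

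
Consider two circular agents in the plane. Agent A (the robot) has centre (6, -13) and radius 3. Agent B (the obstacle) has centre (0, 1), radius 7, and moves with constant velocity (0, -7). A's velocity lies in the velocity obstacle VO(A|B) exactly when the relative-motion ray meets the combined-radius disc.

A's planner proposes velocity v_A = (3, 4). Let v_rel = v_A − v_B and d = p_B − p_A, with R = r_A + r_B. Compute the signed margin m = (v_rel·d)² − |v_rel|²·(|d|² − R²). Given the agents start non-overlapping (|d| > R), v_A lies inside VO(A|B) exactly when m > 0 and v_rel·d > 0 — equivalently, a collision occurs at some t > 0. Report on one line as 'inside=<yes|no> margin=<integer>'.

d = (-6, 14),  |d|² = 232;  R = 3+7 = 10,  c = 232−10² = 132
v_rel = (3, 11),  |v_rel|² = 130;  v_rel·d = (3)·(-6) + (11)·(14) = 136
130·t² − 272·t + 132 = 0  ⇒  m = 136² − 130·132 = 1336
m = 1336 > 0,  v_rel·d = 136 > 0  ⇒  inside

inside=yes margin=1336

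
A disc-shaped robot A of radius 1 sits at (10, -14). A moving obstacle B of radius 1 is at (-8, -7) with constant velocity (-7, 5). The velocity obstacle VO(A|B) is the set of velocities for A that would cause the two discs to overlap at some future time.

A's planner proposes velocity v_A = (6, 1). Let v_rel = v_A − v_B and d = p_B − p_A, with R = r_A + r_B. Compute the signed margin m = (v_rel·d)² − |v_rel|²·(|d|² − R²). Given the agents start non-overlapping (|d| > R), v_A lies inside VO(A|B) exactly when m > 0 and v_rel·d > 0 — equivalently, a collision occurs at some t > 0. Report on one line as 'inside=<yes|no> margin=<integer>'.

d = (-18, 7),  |d|² = 373;  R = 1+1 = 2,  c = 373−2² = 369
v_rel = (13, -4),  |v_rel|² = 185;  v_rel·d = (13)·(-18) + (-4)·(7) = -262
185·t² + 524·t + 369 = 0  ⇒  m = (-262)² − 185·369 = 379
m = 379 > 0,  v_rel·d = -262 < 0  ⇒  outside

inside=no margin=379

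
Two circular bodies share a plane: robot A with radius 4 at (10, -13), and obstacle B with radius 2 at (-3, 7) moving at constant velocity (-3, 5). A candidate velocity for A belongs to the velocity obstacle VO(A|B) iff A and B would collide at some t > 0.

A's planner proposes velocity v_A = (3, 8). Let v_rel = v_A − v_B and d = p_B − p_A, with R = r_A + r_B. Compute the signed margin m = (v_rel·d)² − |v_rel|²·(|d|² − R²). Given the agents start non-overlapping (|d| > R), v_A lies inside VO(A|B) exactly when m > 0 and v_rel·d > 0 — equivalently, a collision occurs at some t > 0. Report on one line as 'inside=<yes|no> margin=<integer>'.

d = (-13, 20),  |d|² = 569;  R = 4+2 = 6,  c = 569−6² = 533
v_rel = (6, 3),  |v_rel|² = 45;  v_rel·d = (6)·(-13) + (3)·(20) = -18
45·t² + 36·t + 533 = 0  ⇒  m = (-18)² − 45·533 = -23661
m = -23661 < 0,  v_rel·d = -18 < 0  ⇒  outside

inside=no margin=-23661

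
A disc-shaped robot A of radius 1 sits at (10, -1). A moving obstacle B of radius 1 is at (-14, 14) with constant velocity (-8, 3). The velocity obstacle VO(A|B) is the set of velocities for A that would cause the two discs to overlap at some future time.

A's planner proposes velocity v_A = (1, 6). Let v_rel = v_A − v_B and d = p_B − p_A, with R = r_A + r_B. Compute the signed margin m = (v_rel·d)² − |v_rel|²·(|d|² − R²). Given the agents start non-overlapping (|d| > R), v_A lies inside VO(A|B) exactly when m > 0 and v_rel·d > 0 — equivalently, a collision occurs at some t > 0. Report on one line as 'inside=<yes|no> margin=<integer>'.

d = (-24, 15),  |d|² = 801;  R = 1+1 = 2,  c = 801−2² = 797
v_rel = (9, 3),  |v_rel|² = 90;  v_rel·d = (9)·(-24) + (3)·(15) = -171
90·t² + 342·t + 797 = 0  ⇒  m = (-171)² − 90·797 = -42489
m = -42489 < 0,  v_rel·d = -171 < 0  ⇒  outside

inside=no margin=-42489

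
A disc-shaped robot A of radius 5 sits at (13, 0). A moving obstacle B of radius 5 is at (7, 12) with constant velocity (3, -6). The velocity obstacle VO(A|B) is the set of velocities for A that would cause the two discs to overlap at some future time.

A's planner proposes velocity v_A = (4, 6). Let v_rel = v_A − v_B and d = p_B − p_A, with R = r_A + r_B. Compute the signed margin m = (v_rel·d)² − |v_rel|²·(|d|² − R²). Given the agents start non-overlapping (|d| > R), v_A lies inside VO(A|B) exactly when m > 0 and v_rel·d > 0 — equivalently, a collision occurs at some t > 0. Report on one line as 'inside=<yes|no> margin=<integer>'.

d = (-6, 12),  |d|² = 180;  R = 5+5 = 10,  c = 180−10² = 80
v_rel = (1, 12),  |v_rel|² = 145;  v_rel·d = (1)·(-6) + (12)·(12) = 138
145·t² − 276·t + 80 = 0  ⇒  m = 138² − 145·80 = 7444
m = 7444 > 0,  v_rel·d = 138 > 0  ⇒  inside

inside=yes margin=7444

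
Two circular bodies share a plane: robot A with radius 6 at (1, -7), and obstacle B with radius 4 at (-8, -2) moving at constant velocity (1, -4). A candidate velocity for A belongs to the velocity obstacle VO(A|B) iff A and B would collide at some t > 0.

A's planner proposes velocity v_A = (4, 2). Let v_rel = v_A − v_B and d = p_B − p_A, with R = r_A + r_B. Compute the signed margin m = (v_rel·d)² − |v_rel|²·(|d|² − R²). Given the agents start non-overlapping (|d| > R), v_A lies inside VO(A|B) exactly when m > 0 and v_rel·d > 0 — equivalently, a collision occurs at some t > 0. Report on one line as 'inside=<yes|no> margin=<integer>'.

d = (-9, 5),  |d|² = 106;  R = 6+4 = 10,  c = 106−10² = 6
v_rel = (3, 6),  |v_rel|² = 45;  v_rel·d = (3)·(-9) + (6)·(5) = 3
45·t² − 6·t + 6 = 0  ⇒  m = 3² − 45·6 = -261
m = -261 < 0,  v_rel·d = 3 > 0  ⇒  outside

inside=no margin=-261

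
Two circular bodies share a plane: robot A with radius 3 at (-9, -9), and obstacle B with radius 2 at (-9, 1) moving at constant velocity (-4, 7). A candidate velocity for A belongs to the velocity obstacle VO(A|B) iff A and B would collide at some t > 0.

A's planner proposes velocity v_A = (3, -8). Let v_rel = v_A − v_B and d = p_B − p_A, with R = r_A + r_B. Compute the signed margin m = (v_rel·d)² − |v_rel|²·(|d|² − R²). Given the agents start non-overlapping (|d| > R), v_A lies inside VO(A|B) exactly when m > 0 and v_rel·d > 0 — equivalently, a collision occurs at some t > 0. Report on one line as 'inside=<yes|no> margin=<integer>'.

d = (0, 10),  |d|² = 100;  R = 3+2 = 5,  c = 100−5² = 75
v_rel = (7, -15),  |v_rel|² = 274;  v_rel·d = (7)·(0) + (-15)·(10) = -150
274·t² + 300·t + 75 = 0  ⇒  m = (-150)² − 274·75 = 1950
m = 1950 > 0,  v_rel·d = -150 < 0  ⇒  outside

inside=no margin=1950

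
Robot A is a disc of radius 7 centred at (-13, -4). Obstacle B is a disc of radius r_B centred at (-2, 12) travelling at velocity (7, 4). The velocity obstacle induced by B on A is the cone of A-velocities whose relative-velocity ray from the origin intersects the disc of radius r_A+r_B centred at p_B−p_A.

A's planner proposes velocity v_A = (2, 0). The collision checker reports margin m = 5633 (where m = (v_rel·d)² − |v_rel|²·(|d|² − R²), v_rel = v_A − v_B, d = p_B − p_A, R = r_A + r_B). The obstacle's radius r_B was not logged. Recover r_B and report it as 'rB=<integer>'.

m = 5633
d = (11, 16);  v_rel = (-5, -4),  |v_rel|² = 41
v_rel×d = (-5)·(16) − (-4)·(11) = -36
since m = R²·41 − (-36)²:  R² = (1296 + 5633) / 41 = 169
R = √169 = 13  ⇒  r_B = 13 − 7 = 6

rB=6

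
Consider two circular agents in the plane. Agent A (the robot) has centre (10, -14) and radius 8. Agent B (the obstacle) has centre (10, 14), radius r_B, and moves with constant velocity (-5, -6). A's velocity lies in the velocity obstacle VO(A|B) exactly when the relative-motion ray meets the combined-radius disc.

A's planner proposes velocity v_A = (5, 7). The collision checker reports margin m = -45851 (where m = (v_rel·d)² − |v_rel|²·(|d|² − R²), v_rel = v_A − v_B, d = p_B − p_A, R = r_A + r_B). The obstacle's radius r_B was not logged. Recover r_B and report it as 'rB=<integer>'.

m = -45851
d = (0, 28);  v_rel = (10, 13),  |v_rel|² = 269
v_rel×d = (10)·(28) − (13)·(0) = 280
since m = R²·269 − 280²:  R² = (78400 + -45851) / 269 = 121
R = √121 = 11  ⇒  r_B = 11 − 8 = 3

rB=3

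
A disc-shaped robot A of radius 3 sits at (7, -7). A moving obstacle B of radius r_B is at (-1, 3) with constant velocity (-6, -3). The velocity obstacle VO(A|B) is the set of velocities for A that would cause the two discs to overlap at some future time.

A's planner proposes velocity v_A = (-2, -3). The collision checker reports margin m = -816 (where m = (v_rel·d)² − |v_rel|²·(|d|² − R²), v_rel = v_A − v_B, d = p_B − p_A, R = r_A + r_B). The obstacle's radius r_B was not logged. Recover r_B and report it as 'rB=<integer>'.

m = -816
d = (-8, 10);  v_rel = (4, 0),  |v_rel|² = 16
v_rel×d = (4)·(10) − (0)·(-8) = 40
since m = R²·16 − 40²:  R² = (1600 + -816) / 16 = 49
R = √49 = 7  ⇒  r_B = 7 − 3 = 4

rB=4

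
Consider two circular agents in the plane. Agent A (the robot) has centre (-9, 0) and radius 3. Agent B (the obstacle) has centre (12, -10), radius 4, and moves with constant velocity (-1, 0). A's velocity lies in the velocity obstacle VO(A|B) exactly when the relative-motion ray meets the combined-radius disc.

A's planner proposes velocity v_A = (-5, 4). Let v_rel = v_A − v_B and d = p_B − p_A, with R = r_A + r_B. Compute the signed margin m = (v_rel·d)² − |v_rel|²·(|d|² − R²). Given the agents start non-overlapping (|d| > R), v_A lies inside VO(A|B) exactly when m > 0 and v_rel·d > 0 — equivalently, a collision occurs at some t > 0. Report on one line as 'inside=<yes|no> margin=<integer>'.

d = (21, -10),  |d|² = 541;  R = 3+4 = 7,  c = 541−7² = 492
v_rel = (-4, 4),  |v_rel|² = 32;  v_rel·d = (-4)·(21) + (4)·(-10) = -124
32·t² + 248·t + 492 = 0  ⇒  m = (-124)² − 32·492 = -368
m = -368 < 0,  v_rel·d = -124 < 0  ⇒  outside

inside=no margin=-368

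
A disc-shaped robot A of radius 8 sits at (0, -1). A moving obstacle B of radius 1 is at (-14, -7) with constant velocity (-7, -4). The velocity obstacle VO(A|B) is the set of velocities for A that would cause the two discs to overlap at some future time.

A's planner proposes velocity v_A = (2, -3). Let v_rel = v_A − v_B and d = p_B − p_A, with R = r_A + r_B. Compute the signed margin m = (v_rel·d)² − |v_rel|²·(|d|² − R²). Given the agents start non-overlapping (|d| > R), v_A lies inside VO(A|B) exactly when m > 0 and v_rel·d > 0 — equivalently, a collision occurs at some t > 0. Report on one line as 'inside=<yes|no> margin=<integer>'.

d = (-14, -6),  |d|² = 232;  R = 8+1 = 9,  c = 232−9² = 151
v_rel = (9, 1),  |v_rel|² = 82;  v_rel·d = (9)·(-14) + (1)·(-6) = -132
82·t² + 264·t + 151 = 0  ⇒  m = (-132)² − 82·151 = 5042
m = 5042 > 0,  v_rel·d = -132 < 0  ⇒  outside

inside=no margin=5042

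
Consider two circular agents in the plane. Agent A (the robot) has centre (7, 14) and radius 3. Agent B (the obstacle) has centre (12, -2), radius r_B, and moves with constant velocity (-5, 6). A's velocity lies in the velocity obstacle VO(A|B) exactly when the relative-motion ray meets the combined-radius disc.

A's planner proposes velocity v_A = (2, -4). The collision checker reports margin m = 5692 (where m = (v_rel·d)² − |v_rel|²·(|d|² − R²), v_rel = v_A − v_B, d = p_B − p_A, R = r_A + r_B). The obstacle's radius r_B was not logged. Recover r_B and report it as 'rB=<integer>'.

m = 5692
d = (5, -16);  v_rel = (7, -10),  |v_rel|² = 149
v_rel×d = (7)·(-16) − (-10)·(5) = -62
since m = R²·149 − (-62)²:  R² = (3844 + 5692) / 149 = 64
R = √64 = 8  ⇒  r_B = 8 − 3 = 5

rB=5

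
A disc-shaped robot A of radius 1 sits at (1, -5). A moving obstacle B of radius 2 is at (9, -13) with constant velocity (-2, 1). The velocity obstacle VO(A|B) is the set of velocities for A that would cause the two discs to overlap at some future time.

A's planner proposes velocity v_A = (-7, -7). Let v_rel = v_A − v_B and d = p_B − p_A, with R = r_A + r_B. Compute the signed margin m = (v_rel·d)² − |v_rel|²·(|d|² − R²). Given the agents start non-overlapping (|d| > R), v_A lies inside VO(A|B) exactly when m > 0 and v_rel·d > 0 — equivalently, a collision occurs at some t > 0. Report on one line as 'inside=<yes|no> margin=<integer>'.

d = (8, -8),  |d|² = 128;  R = 1+2 = 3,  c = 128−3² = 119
v_rel = (-5, -8),  |v_rel|² = 89;  v_rel·d = (-5)·(8) + (-8)·(-8) = 24
89·t² − 48·t + 119 = 0  ⇒  m = 24² − 89·119 = -10015
m = -10015 < 0,  v_rel·d = 24 > 0  ⇒  outside

inside=no margin=-10015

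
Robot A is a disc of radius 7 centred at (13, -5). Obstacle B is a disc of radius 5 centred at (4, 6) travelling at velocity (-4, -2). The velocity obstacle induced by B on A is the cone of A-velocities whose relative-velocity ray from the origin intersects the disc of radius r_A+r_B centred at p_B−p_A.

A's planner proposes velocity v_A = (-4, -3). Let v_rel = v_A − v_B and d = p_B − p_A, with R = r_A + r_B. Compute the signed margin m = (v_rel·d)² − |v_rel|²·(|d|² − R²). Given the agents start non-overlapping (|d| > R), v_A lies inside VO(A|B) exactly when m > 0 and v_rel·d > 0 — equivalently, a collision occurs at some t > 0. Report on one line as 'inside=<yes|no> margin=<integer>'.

d = (-9, 11),  |d|² = 202;  R = 7+5 = 12,  c = 202−12² = 58
v_rel = (0, -1),  |v_rel|² = 1;  v_rel·d = (0)·(-9) + (-1)·(11) = -11
1·t² + 22·t + 58 = 0  ⇒  m = (-11)² − 1·58 = 63
m = 63 > 0,  v_rel·d = -11 < 0  ⇒  outside

inside=no margin=63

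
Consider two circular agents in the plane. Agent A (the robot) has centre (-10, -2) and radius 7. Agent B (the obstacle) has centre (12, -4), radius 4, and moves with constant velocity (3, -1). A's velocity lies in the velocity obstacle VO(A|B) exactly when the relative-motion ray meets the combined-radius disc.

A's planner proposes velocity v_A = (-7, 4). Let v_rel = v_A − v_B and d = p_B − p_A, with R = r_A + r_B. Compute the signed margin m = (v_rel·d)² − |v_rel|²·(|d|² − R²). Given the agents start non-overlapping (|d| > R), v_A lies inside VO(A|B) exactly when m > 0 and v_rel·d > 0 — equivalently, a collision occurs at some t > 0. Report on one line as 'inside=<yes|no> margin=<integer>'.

d = (22, -2),  |d|² = 488;  R = 7+4 = 11,  c = 488−11² = 367
v_rel = (-10, 5),  |v_rel|² = 125;  v_rel·d = (-10)·(22) + (5)·(-2) = -230
125·t² + 460·t + 367 = 0  ⇒  m = (-230)² − 125·367 = 7025
m = 7025 > 0,  v_rel·d = -230 < 0  ⇒  outside

inside=no margin=7025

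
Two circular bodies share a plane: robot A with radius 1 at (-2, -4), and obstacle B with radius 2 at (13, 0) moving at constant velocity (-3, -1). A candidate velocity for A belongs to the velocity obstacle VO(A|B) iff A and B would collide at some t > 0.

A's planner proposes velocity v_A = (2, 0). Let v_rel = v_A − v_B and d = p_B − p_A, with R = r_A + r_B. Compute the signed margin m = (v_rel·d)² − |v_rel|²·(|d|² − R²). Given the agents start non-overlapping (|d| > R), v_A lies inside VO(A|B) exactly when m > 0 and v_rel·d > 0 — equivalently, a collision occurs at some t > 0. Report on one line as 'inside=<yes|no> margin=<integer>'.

d = (15, 4),  |d|² = 241;  R = 1+2 = 3,  c = 241−3² = 232
v_rel = (5, 1),  |v_rel|² = 26;  v_rel·d = (5)·(15) + (1)·(4) = 79
26·t² − 158·t + 232 = 0  ⇒  m = 79² − 26·232 = 209
m = 209 > 0,  v_rel·d = 79 > 0  ⇒  inside

inside=yes margin=209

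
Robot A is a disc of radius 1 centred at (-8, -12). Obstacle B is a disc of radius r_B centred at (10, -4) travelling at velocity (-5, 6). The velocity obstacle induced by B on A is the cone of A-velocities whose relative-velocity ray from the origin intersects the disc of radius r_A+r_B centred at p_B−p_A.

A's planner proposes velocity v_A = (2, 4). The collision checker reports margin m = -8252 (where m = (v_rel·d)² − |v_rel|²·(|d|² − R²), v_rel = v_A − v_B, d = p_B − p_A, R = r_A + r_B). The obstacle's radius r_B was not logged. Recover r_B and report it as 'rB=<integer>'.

m = -8252
d = (18, 8);  v_rel = (7, -2),  |v_rel|² = 53
v_rel×d = (7)·(8) − (-2)·(18) = 92
since m = R²·53 − 92²:  R² = (8464 + -8252) / 53 = 4
R = √4 = 2  ⇒  r_B = 2 − 1 = 1

rB=1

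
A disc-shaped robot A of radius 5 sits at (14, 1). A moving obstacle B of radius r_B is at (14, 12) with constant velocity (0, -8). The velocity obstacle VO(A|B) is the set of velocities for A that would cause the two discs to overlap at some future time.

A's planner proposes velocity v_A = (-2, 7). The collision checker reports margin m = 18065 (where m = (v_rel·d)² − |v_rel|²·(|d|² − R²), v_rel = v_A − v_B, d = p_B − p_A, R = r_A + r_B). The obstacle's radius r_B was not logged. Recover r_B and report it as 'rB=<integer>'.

m = 18065
d = (0, 11);  v_rel = (-2, 15),  |v_rel|² = 229
v_rel×d = (-2)·(11) − (15)·(0) = -22
since m = R²·229 − (-22)²:  R² = (484 + 18065) / 229 = 81
R = √81 = 9  ⇒  r_B = 9 − 5 = 4

rB=4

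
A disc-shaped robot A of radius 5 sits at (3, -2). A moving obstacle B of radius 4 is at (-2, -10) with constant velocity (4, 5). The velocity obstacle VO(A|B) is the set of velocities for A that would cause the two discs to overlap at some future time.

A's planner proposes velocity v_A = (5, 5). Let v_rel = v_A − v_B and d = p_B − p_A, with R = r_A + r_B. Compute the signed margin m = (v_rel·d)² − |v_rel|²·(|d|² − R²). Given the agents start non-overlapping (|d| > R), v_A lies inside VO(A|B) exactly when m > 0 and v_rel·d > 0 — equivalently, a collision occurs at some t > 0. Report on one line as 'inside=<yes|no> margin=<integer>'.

d = (-5, -8),  |d|² = 89;  R = 5+4 = 9,  c = 89−9² = 8
v_rel = (1, 0),  |v_rel|² = 1;  v_rel·d = (1)·(-5) + (0)·(-8) = -5
1·t² + 10·t + 8 = 0  ⇒  m = (-5)² − 1·8 = 17
m = 17 > 0,  v_rel·d = -5 < 0  ⇒  outside

inside=no margin=17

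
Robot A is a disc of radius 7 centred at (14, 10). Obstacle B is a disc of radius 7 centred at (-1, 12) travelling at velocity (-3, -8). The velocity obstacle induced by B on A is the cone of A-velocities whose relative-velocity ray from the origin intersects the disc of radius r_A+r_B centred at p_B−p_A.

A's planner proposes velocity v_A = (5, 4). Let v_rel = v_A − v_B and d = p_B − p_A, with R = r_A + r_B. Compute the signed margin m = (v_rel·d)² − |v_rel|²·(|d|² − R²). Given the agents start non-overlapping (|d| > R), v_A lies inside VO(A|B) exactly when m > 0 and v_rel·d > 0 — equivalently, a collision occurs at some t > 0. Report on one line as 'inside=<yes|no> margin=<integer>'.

d = (-15, 2),  |d|² = 229;  R = 7+7 = 14,  c = 229−14² = 33
v_rel = (8, 12),  |v_rel|² = 208;  v_rel·d = (8)·(-15) + (12)·(2) = -96
208·t² + 192·t + 33 = 0  ⇒  m = (-96)² − 208·33 = 2352
m = 2352 > 0,  v_rel·d = -96 < 0  ⇒  outside

inside=no margin=2352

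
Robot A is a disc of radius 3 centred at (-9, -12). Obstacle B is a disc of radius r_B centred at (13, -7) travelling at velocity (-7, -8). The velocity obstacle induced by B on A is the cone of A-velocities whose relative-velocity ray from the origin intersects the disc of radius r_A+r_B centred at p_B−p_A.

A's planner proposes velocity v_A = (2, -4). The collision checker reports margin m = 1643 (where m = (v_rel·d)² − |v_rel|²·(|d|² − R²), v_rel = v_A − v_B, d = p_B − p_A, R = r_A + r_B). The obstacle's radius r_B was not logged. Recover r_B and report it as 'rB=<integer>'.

m = 1643
d = (22, 5);  v_rel = (9, 4),  |v_rel|² = 97
v_rel×d = (9)·(5) − (4)·(22) = -43
since m = R²·97 − (-43)²:  R² = (1849 + 1643) / 97 = 36
R = √36 = 6  ⇒  r_B = 6 − 3 = 3

rB=3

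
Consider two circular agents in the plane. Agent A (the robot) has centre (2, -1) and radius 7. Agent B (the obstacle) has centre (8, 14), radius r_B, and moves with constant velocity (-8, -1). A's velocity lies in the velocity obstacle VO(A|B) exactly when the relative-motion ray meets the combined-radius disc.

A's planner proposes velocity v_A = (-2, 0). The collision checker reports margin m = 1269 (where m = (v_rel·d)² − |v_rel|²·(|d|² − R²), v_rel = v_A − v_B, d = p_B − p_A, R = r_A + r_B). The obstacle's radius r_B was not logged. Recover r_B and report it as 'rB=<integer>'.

m = 1269
d = (6, 15);  v_rel = (6, 1),  |v_rel|² = 37
v_rel×d = (6)·(15) − (1)·(6) = 84
since m = R²·37 − 84²:  R² = (7056 + 1269) / 37 = 225
R = √225 = 15  ⇒  r_B = 15 − 7 = 8

rB=8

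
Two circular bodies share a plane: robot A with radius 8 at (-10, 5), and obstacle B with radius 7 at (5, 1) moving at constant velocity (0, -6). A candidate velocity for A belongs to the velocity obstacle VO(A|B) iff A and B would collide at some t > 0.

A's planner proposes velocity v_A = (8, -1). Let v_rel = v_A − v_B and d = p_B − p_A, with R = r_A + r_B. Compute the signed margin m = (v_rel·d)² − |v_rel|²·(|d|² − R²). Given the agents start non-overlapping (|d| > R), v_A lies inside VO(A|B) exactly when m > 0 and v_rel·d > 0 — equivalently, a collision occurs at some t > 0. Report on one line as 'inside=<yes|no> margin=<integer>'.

d = (15, -4),  |d|² = 241;  R = 8+7 = 15,  c = 241−15² = 16
v_rel = (8, 5),  |v_rel|² = 89;  v_rel·d = (8)·(15) + (5)·(-4) = 100
89·t² − 200·t + 16 = 0  ⇒  m = 100² − 89·16 = 8576
m = 8576 > 0,  v_rel·d = 100 > 0  ⇒  inside

inside=yes margin=8576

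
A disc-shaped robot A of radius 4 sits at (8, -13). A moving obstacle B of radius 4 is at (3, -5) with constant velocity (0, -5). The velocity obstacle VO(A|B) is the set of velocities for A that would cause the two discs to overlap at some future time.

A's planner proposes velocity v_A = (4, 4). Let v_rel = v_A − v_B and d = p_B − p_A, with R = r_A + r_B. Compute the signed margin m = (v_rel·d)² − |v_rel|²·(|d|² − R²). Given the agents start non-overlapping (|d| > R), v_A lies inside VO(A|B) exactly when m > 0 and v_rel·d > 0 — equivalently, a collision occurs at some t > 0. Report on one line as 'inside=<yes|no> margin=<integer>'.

d = (-5, 8),  |d|² = 89;  R = 4+4 = 8,  c = 89−8² = 25
v_rel = (4, 9),  |v_rel|² = 97;  v_rel·d = (4)·(-5) + (9)·(8) = 52
97·t² − 104·t + 25 = 0  ⇒  m = 52² − 97·25 = 279
m = 279 > 0,  v_rel·d = 52 > 0  ⇒  inside

inside=yes margin=279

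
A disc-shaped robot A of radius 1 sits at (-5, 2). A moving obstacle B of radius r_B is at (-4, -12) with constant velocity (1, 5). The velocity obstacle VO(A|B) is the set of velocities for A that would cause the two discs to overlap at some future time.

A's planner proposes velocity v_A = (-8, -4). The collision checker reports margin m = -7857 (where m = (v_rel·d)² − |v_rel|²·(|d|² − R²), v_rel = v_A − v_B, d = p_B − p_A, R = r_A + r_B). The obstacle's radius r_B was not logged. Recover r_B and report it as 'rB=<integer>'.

m = -7857
d = (1, -14);  v_rel = (-9, -9),  |v_rel|² = 162
v_rel×d = (-9)·(-14) − (-9)·(1) = 135
since m = R²·162 − 135²:  R² = (18225 + -7857) / 162 = 64
R = √64 = 8  ⇒  r_B = 8 − 1 = 7

rB=7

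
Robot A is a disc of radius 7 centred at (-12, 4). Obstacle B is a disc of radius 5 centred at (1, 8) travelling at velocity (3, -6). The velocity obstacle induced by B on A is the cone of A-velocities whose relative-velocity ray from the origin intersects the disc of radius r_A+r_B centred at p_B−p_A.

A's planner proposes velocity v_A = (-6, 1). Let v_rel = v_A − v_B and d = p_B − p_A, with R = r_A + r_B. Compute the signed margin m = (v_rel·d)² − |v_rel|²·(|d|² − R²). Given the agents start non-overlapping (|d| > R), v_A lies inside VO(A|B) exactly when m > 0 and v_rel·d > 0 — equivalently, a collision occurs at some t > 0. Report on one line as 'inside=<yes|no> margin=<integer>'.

d = (13, 4),  |d|² = 185;  R = 7+5 = 12,  c = 185−12² = 41
v_rel = (-9, 7),  |v_rel|² = 130;  v_rel·d = (-9)·(13) + (7)·(4) = -89
130·t² + 178·t + 41 = 0  ⇒  m = (-89)² − 130·41 = 2591
m = 2591 > 0,  v_rel·d = -89 < 0  ⇒  outside

inside=no margin=2591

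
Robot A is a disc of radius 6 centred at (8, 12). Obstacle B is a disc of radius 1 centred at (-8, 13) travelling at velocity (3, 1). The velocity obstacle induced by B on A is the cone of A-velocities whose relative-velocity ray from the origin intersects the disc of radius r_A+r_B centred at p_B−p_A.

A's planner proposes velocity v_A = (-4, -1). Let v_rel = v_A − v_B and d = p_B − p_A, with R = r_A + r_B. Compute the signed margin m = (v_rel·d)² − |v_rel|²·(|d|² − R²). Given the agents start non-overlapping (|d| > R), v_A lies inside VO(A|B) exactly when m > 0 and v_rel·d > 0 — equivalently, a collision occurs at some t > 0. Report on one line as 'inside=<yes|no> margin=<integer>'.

d = (-16, 1),  |d|² = 257;  R = 6+1 = 7,  c = 257−7² = 208
v_rel = (-7, -2),  |v_rel|² = 53;  v_rel·d = (-7)·(-16) + (-2)·(1) = 110
53·t² − 220·t + 208 = 0  ⇒  m = 110² − 53·208 = 1076
m = 1076 > 0,  v_rel·d = 110 > 0  ⇒  inside

inside=yes margin=1076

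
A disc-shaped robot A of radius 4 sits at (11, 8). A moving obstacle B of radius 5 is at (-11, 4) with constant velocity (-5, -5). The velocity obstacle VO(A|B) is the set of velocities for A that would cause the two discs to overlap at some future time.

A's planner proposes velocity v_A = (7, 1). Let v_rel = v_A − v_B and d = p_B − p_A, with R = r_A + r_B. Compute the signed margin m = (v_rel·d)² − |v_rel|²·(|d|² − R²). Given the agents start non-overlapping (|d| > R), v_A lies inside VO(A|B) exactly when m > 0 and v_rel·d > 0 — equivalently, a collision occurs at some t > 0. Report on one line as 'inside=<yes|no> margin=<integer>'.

d = (-22, -4),  |d|² = 500;  R = 4+5 = 9,  c = 500−9² = 419
v_rel = (12, 6),  |v_rel|² = 180;  v_rel·d = (12)·(-22) + (6)·(-4) = -288
180·t² + 576·t + 419 = 0  ⇒  m = (-288)² − 180·419 = 7524
m = 7524 > 0,  v_rel·d = -288 < 0  ⇒  outside

inside=no margin=7524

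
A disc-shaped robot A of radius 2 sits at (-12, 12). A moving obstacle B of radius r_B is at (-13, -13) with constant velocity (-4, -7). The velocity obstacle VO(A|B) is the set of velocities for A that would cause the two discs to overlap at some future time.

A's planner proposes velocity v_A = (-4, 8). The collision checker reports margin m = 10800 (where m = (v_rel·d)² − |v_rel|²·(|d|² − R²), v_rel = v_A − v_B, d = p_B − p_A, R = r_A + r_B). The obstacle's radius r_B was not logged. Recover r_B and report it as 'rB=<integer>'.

m = 10800
d = (-1, -25);  v_rel = (0, 15),  |v_rel|² = 225
v_rel×d = (0)·(-25) − (15)·(-1) = 15
since m = R²·225 − 15²:  R² = (225 + 10800) / 225 = 49
R = √49 = 7  ⇒  r_B = 7 − 2 = 5

rB=5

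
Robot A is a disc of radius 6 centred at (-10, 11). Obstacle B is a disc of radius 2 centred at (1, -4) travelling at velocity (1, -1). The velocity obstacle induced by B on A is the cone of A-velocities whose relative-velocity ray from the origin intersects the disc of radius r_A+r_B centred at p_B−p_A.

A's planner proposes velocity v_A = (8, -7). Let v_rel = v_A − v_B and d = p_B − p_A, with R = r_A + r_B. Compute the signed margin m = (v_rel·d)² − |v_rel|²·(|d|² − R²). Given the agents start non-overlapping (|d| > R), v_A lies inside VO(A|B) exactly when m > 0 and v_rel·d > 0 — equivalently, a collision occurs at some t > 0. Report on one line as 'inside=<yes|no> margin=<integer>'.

d = (11, -15),  |d|² = 346;  R = 6+2 = 8,  c = 346−8² = 282
v_rel = (7, -6),  |v_rel|² = 85;  v_rel·d = (7)·(11) + (-6)·(-15) = 167
85·t² − 334·t + 282 = 0  ⇒  m = 167² − 85·282 = 3919
m = 3919 > 0,  v_rel·d = 167 > 0  ⇒  inside

inside=yes margin=3919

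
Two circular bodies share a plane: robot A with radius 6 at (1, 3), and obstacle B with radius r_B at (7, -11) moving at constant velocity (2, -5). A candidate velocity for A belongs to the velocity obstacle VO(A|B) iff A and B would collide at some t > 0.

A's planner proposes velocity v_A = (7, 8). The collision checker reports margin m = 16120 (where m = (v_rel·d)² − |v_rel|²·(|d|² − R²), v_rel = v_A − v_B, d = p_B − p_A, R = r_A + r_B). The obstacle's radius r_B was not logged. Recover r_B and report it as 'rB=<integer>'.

m = 16120
d = (6, -14);  v_rel = (5, 13),  |v_rel|² = 194
v_rel×d = (5)·(-14) − (13)·(6) = -148
since m = R²·194 − (-148)²:  R² = (21904 + 16120) / 194 = 196
R = √196 = 14  ⇒  r_B = 14 − 6 = 8

rB=8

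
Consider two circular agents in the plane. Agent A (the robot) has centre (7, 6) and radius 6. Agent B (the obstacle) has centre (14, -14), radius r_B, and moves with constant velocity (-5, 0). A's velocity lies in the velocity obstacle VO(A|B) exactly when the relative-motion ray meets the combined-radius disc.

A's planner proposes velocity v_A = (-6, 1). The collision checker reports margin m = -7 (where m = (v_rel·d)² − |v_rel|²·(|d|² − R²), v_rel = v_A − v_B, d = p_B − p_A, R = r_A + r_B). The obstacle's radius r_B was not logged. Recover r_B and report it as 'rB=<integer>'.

m = -7
d = (7, -20);  v_rel = (-1, 1),  |v_rel|² = 2
v_rel×d = (-1)·(-20) − (1)·(7) = 13
since m = R²·2 − 13²:  R² = (169 + -7) / 2 = 81
R = √81 = 9  ⇒  r_B = 9 − 6 = 3

rB=3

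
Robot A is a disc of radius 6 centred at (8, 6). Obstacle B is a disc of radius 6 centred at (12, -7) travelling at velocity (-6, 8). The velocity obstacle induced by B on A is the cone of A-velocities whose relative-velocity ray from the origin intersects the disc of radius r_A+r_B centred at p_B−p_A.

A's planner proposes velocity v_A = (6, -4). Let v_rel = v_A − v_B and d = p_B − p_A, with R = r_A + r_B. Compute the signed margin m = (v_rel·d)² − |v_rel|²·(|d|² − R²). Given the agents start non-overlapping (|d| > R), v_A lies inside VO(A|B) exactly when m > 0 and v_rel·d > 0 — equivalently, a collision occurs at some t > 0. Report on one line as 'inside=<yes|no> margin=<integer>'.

d = (4, -13),  |d|² = 185;  R = 6+6 = 12,  c = 185−12² = 41
v_rel = (12, -12),  |v_rel|² = 288;  v_rel·d = (12)·(4) + (-12)·(-13) = 204
288·t² − 408·t + 41 = 0  ⇒  m = 204² − 288·41 = 29808
m = 29808 > 0,  v_rel·d = 204 > 0  ⇒  inside

inside=yes margin=29808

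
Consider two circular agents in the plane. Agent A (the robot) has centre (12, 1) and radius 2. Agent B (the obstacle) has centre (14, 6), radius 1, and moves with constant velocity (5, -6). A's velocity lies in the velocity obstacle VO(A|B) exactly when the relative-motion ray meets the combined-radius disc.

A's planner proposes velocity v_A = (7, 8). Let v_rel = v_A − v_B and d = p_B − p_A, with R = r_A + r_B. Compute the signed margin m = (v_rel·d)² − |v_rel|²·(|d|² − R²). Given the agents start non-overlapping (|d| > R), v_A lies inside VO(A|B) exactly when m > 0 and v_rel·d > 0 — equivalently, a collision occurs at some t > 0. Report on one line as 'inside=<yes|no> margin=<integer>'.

d = (2, 5),  |d|² = 29;  R = 2+1 = 3,  c = 29−3² = 20
v_rel = (2, 14),  |v_rel|² = 200;  v_rel·d = (2)·(2) + (14)·(5) = 74
200·t² − 148·t + 20 = 0  ⇒  m = 74² − 200·20 = 1476
m = 1476 > 0,  v_rel·d = 74 > 0  ⇒  inside

inside=yes margin=1476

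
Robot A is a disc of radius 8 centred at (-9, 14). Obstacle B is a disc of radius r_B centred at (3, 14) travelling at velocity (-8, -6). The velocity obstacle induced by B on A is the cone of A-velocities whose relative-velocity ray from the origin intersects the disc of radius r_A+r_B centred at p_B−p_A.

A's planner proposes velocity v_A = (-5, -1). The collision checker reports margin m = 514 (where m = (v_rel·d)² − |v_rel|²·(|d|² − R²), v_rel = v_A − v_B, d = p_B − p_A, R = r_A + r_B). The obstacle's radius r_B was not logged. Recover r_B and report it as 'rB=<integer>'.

m = 514
d = (12, 0);  v_rel = (3, 5),  |v_rel|² = 34
v_rel×d = (3)·(0) − (5)·(12) = -60
since m = R²·34 − (-60)²:  R² = (3600 + 514) / 34 = 121
R = √121 = 11  ⇒  r_B = 11 − 8 = 3

rB=3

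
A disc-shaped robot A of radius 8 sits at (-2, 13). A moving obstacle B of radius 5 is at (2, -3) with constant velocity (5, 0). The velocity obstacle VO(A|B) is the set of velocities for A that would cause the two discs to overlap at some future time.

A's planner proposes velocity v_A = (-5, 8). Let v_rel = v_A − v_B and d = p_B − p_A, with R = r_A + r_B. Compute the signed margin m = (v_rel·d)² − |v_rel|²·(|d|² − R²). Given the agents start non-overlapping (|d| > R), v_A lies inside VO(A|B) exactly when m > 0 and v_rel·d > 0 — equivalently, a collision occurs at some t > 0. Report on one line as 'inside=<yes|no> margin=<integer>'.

d = (4, -16),  |d|² = 272;  R = 8+5 = 13,  c = 272−13² = 103
v_rel = (-10, 8),  |v_rel|² = 164;  v_rel·d = (-10)·(4) + (8)·(-16) = -168
164·t² + 336·t + 103 = 0  ⇒  m = (-168)² − 164·103 = 11332
m = 11332 > 0,  v_rel·d = -168 < 0  ⇒  outside

inside=no margin=11332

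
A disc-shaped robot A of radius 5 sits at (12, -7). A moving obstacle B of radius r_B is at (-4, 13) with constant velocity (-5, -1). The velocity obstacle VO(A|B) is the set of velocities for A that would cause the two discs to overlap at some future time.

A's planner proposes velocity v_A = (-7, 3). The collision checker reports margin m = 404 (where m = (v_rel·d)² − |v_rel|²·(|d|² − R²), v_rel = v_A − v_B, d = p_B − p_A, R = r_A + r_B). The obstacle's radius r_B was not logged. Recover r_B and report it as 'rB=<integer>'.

m = 404
d = (-16, 20);  v_rel = (-2, 4),  |v_rel|² = 20
v_rel×d = (-2)·(20) − (4)·(-16) = 24
since m = R²·20 − 24²:  R² = (576 + 404) / 20 = 49
R = √49 = 7  ⇒  r_B = 7 − 5 = 2

rB=2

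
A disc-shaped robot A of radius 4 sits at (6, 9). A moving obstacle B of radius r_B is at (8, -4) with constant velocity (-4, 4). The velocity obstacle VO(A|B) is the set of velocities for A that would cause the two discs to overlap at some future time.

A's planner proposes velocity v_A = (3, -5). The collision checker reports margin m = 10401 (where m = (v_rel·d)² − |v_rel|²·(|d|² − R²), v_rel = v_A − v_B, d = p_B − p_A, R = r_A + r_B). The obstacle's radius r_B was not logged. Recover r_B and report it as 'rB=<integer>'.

m = 10401
d = (2, -13);  v_rel = (7, -9),  |v_rel|² = 130
v_rel×d = (7)·(-13) − (-9)·(2) = -73
since m = R²·130 − (-73)²:  R² = (5329 + 10401) / 130 = 121
R = √121 = 11  ⇒  r_B = 11 − 4 = 7

rB=7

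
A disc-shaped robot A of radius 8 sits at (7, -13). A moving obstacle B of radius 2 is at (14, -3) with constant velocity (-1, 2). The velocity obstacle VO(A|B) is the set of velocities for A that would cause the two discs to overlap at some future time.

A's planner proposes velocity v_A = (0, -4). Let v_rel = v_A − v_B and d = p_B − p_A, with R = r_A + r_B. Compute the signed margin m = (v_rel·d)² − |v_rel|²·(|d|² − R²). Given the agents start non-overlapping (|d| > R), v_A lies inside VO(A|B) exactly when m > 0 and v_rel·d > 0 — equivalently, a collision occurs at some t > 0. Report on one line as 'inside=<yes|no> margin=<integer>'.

d = (7, 10),  |d|² = 149;  R = 8+2 = 10,  c = 149−10² = 49
v_rel = (1, -6),  |v_rel|² = 37;  v_rel·d = (1)·(7) + (-6)·(10) = -53
37·t² + 106·t + 49 = 0  ⇒  m = (-53)² − 37·49 = 996
m = 996 > 0,  v_rel·d = -53 < 0  ⇒  outside

inside=no margin=996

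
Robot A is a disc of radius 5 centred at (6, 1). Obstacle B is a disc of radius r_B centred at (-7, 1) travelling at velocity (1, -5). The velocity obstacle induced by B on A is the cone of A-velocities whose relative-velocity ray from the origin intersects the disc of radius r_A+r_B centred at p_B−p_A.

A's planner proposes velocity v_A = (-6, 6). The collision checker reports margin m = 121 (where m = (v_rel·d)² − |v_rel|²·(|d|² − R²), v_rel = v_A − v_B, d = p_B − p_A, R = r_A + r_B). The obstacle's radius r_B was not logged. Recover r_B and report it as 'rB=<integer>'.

m = 121
d = (-13, 0);  v_rel = (-7, 11),  |v_rel|² = 170
v_rel×d = (-7)·(0) − (11)·(-13) = 143
since m = R²·170 − 143²:  R² = (20449 + 121) / 170 = 121
R = √121 = 11  ⇒  r_B = 11 − 5 = 6

rB=6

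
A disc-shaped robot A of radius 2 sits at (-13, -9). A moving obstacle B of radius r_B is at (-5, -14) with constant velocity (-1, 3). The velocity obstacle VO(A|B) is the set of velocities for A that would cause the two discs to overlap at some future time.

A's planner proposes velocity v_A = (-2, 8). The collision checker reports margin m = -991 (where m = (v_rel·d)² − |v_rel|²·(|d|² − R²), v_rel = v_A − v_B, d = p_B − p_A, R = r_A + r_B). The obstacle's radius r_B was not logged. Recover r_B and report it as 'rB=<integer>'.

m = -991
d = (8, -5);  v_rel = (-1, 5),  |v_rel|² = 26
v_rel×d = (-1)·(-5) − (5)·(8) = -35
since m = R²·26 − (-35)²:  R² = (1225 + -991) / 26 = 9
R = √9 = 3  ⇒  r_B = 3 − 2 = 1

rB=1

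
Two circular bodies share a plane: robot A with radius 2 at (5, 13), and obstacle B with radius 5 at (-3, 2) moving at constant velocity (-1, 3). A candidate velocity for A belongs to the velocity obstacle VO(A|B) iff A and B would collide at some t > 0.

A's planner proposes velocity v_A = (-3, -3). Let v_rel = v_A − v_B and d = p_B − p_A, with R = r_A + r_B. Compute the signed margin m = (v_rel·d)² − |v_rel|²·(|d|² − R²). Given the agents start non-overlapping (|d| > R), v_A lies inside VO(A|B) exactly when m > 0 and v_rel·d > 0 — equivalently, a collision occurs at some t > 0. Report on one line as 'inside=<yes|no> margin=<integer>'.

d = (-8, -11),  |d|² = 185;  R = 2+5 = 7,  c = 185−7² = 136
v_rel = (-2, -6),  |v_rel|² = 40;  v_rel·d = (-2)·(-8) + (-6)·(-11) = 82
40·t² − 164·t + 136 = 0  ⇒  m = 82² − 40·136 = 1284
m = 1284 > 0,  v_rel·d = 82 > 0  ⇒  inside

inside=yes margin=1284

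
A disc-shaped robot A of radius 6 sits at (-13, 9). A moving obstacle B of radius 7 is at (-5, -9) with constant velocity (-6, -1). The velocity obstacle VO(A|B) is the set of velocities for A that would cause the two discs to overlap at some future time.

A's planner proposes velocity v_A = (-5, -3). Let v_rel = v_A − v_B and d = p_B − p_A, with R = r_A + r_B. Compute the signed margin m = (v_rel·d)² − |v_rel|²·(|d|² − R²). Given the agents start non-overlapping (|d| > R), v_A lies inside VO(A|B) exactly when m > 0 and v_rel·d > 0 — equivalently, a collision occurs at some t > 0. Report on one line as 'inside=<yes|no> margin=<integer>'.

d = (8, -18),  |d|² = 388;  R = 6+7 = 13,  c = 388−13² = 219
v_rel = (1, -2),  |v_rel|² = 5;  v_rel·d = (1)·(8) + (-2)·(-18) = 44
5·t² − 88·t + 219 = 0  ⇒  m = 44² − 5·219 = 841
m = 841 > 0,  v_rel·d = 44 > 0  ⇒  inside

inside=yes margin=841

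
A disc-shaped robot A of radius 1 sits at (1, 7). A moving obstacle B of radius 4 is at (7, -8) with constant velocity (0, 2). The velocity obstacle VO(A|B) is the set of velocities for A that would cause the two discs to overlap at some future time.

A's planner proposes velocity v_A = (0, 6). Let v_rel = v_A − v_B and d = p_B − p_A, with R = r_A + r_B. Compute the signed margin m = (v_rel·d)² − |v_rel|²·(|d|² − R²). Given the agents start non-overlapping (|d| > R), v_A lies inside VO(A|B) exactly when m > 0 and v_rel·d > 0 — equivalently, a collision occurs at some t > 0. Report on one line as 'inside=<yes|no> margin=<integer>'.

d = (6, -15),  |d|² = 261;  R = 1+4 = 5,  c = 261−5² = 236
v_rel = (0, 4),  |v_rel|² = 16;  v_rel·d = (0)·(6) + (4)·(-15) = -60
16·t² + 120·t + 236 = 0  ⇒  m = (-60)² − 16·236 = -176
m = -176 < 0,  v_rel·d = -60 < 0  ⇒  outside

inside=no margin=-176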